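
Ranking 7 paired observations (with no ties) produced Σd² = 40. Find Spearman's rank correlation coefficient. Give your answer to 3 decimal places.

0.286

ρ = 1 − 6Σd² / [n(n²−1)] = 1 − 6×40 / (7×48)
  = 1 − 240/336 = 1 − 0.7143 ≈ 0.286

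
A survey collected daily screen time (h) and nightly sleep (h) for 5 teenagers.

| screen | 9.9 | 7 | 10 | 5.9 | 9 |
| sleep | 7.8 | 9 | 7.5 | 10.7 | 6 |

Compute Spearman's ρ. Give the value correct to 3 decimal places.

Rank screen: 4, 2, 5, 1, 3
Rank sleep: 3, 4, 2, 5, 1
d = rank(screen) − rank(sleep): 1, -2, 3, -4, 2; Σd² = 34
ρ = 1 − 6Σd² / [n(n²−1)] = 1 − 6×34 / (5×24) = 1 − 204/120 ≈ -0.700

-0.700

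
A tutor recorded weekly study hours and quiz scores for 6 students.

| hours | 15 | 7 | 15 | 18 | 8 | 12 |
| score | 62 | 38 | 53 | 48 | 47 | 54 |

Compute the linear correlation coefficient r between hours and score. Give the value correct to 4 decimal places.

0.5963

n = 6, Σx = 75, Σy = 302, Σx² = 1031, Σy² = 15526, Σxy = 3879
nΣxy − ΣxΣy = 23274 − 22650 = 624
nΣx² − (Σx)² = 6186 − 5625 = 561; nΣy² − (Σy)² = 93156 − 91204 = 1952
r = 624 / √(561 × 1952) = 624 / 1046.4569 ≈ 0.5963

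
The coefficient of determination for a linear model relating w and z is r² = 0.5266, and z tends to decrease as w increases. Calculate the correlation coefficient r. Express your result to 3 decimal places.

|r| = √0.5266 = 0.726
The association is negative, so r = −0.726.

-0.726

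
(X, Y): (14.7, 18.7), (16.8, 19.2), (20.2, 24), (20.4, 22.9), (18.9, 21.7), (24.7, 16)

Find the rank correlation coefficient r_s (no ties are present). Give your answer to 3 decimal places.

Rank X: 1, 2, 4, 5, 3, 6
Rank Y: 2, 3, 6, 5, 4, 1
d = rank(X) − rank(Y): -1, -1, -2, 0, -1, 5; Σd² = 32
ρ = 1 − 6Σd² / [n(n²−1)] = 1 − 6×32 / (6×35) = 1 − 192/210 ≈ 0.086

0.086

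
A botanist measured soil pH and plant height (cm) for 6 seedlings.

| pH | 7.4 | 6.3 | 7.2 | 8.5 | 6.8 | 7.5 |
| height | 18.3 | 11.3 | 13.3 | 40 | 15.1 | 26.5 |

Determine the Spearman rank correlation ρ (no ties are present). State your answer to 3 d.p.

Rank pH: 4, 1, 3, 6, 2, 5
Rank height: 4, 1, 2, 6, 3, 5
d = rank(pH) − rank(height): 0, 0, 1, 0, -1, 0; Σd² = 2
ρ = 1 − 6Σd² / [n(n²−1)] = 1 − 6×2 / (6×35) = 1 − 12/210 ≈ 0.943

0.943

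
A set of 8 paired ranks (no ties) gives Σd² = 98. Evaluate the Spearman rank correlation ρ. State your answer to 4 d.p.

-0.1667

ρ = 1 − 6Σd² / [n(n²−1)] = 1 − 6×98 / (8×63)
  = 1 − 588/504 = 1 − 1.16667 ≈ -0.1667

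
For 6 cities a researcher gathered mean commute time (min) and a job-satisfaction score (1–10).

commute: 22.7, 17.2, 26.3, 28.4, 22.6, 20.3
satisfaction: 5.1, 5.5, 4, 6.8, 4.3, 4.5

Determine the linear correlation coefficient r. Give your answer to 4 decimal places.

0.2492

n = 6, Σx = 137.5, Σy = 30.2, Σx² = 3232.23, Σy² = 157.24, Σxy = 697.22
nΣxy − ΣxΣy = 4183.32 − 4152.5 = 30.82
nΣx² − (Σx)² = 19393.38 − 18906.25 = 487.13; nΣy² − (Σy)² = 943.44 − 912.04 = 31.4
r = 30.82 / √(487.13 × 31.4) = 30.82 / 123.6765 ≈ 0.2492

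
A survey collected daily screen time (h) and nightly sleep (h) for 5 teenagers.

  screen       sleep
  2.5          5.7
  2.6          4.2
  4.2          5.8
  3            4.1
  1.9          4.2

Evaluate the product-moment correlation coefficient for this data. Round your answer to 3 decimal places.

n = 5, Σx = 14.2, Σy = 24, Σx² = 43.26, Σy² = 118.22, Σxy = 69.81
nΣxy − ΣxΣy = 349.05 − 340.8 = 8.25
nΣx² − (Σx)² = 216.3 − 201.64 = 14.66; nΣy² − (Σy)² = 591.1 − 576 = 15.1
r = 8.25 / √(14.66 × 15.1) = 8.25 / 14.8784 ≈ 0.554

0.554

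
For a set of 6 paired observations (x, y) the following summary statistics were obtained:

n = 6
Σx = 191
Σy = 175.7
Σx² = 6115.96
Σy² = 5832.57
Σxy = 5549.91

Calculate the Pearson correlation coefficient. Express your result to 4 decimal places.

-0.2754

r = (nΣxy − ΣxΣy) / √[(nΣx² − (Σx)²)(nΣy² − (Σy)²)]
Numerator: 6×5549.91 − 191×175.7 = -259.24
Denominator: √[(36695.76 − 36481)(34995.42 − 30870.49)] = √[214.76 × 4124.93] = 941.2067
r = -259.24 / 941.2067 ≈ -0.2754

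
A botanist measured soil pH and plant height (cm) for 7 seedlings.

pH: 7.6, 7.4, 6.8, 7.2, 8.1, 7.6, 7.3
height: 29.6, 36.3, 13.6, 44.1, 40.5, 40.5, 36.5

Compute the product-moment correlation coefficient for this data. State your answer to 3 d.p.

0.598

n = 7, Σx = 52, Σy = 241.1, Σx² = 387.26, Σy² = 8936.37, Σxy = 1805.88
nΣxy − ΣxΣy = 12641.16 − 12537.2 = 103.96
nΣx² − (Σx)² = 2710.82 − 2704 = 6.82; nΣy² − (Σy)² = 62554.59 − 58129.21 = 4425.38
r = 103.96 / √(6.82 × 4425.38) = 103.96 / 173.7271 ≈ 0.598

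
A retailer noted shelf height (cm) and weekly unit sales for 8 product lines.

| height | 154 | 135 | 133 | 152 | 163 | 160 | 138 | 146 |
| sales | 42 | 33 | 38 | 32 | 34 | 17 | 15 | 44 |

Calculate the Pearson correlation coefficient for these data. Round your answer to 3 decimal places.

-0.055

n = 8, Σx = 1181, Σy = 255, Σx² = 175263, Σy² = 8927, Σxy = 37597
nΣxy − ΣxΣy = 300776 − 301155 = -379
nΣx² − (Σx)² = 1402104 − 1394761 = 7343; nΣy² − (Σy)² = 71416 − 65025 = 6391
r = -379 / √(7343 × 6391) = -379 / 6850.4827 ≈ -0.055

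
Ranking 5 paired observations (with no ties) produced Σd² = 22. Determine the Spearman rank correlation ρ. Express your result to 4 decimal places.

-0.1000

ρ = 1 − 6Σd² / [n(n²−1)] = 1 − 6×22 / (5×24)
  = 1 − 132/120 = 1 − 1.10000 ≈ -0.1000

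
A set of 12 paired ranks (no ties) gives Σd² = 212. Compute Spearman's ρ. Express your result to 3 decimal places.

0.259

ρ = 1 − 6Σd² / [n(n²−1)] = 1 − 6×212 / (12×143)
  = 1 − 1272/1716 = 1 − 0.7413 ≈ 0.259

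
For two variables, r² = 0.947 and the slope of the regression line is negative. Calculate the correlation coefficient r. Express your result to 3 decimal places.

|r| = √0.947 = 0.973
The association is negative, so r = −0.973.

-0.973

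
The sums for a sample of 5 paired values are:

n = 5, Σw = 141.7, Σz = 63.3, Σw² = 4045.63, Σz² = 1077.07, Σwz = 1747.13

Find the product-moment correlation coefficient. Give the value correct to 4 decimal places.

r = (nΣwz − ΣwΣz) / √[(nΣw² − (Σw)²)(nΣz² − (Σz)²)]
Numerator: 5×1747.13 − 141.7×63.3 = -233.96
Denominator: √[(20228.15 − 20078.89)(5385.35 − 4006.89)] = √[149.26 × 1378.46] = 453.5956
r = -233.96 / 453.5956 ≈ -0.5158

-0.5158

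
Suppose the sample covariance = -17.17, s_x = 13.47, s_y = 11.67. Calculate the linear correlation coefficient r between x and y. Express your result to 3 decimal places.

r = Cov(x,y) / (s_x · s_y) = -17.17 / (13.47 × 11.67)
  = -17.17 / 157.1949 ≈ -0.109

-0.109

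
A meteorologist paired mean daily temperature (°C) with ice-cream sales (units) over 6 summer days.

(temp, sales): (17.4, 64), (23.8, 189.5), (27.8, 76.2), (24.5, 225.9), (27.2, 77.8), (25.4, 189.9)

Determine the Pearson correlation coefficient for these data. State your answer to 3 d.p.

0.125

n = 6, Σx = 146.1, Σy = 823.3, Σx² = 3627.29, Σy² = 138958.35, Σxy = 20216.23
nΣxy − ΣxΣy = 121297.38 − 120284.13 = 1013.25
nΣx² − (Σx)² = 21763.74 − 21345.21 = 418.53; nΣy² − (Σy)² = 833750.1 − 677822.89 = 155927.21
r = 1013.25 / √(418.53 × 155927.21) = 1013.25 / 8078.3795 ≈ 0.125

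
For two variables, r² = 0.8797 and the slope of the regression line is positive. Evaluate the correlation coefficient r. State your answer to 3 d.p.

|r| = √0.8797 = 0.938
The association is positive, so r = 0.938.

0.938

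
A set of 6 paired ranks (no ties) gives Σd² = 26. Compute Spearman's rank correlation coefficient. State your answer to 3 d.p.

0.257

ρ = 1 − 6Σd² / [n(n²−1)] = 1 − 6×26 / (6×35)
  = 1 − 156/210 = 1 − 0.7429 ≈ 0.257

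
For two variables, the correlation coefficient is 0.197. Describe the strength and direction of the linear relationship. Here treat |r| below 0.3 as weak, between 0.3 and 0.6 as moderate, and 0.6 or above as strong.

r = 0.197 > 0 so the relationship is positive.
|r| = 0.197, which falls in the weak range.

weak positive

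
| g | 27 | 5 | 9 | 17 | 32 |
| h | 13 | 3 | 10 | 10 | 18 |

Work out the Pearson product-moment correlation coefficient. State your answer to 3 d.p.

n = 5, Σg = 90, Σh = 54, Σg² = 2148, Σh² = 702, Σgh = 1202
nΣgh − ΣgΣh = 6010 − 4860 = 1150
nΣg² − (Σg)² = 10740 − 8100 = 2640; nΣh² − (Σh)² = 3510 − 2916 = 594
r = 1150 / √(2640 × 594) = 1150 / 1252.2620 ≈ 0.918

0.918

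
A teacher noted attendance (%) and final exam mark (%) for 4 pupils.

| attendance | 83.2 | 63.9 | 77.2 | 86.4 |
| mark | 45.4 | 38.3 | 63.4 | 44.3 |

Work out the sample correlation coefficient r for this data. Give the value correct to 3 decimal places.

n = 4, Σx = 310.7, Σy = 191.4, Σx² = 24430.25, Σy² = 9510.1, Σxy = 14946.65
nΣxy − ΣxΣy = 59786.6 − 59467.98 = 318.62
nΣx² − (Σx)² = 97721 − 96534.49 = 1186.51; nΣy² − (Σy)² = 38040.4 − 36633.96 = 1406.44
r = 318.62 / √(1186.51 × 1406.44) = 318.62 / 1291.8031 ≈ 0.247

0.247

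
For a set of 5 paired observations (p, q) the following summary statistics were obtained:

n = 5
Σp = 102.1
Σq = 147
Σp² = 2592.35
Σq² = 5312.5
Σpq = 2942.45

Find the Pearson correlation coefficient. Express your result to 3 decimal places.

-0.084

r = (nΣpq − ΣpΣq) / √[(nΣp² − (Σp)²)(nΣq² − (Σq)²)]
Numerator: 5×2942.45 − 102.1×147 = -296.45
Denominator: √[(12961.75 − 10424.41)(26562.5 − 21609)] = √[2537.34 × 4953.5] = 3545.2382
r = -296.45 / 3545.2382 ≈ -0.084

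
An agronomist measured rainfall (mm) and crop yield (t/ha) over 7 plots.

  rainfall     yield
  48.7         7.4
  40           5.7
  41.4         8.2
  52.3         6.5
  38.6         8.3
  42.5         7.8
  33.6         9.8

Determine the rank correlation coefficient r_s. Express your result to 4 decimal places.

-0.6429

Rank rainfall: 6, 3, 4, 7, 2, 5, 1
Rank yield: 3, 1, 5, 2, 6, 4, 7
d = rank(rainfall) − rank(yield): 3, 2, -1, 5, -4, 1, -6; Σd² = 92
ρ = 1 − 6Σd² / [n(n²−1)] = 1 − 6×92 / (7×48) = 1 − 552/336 ≈ -0.6429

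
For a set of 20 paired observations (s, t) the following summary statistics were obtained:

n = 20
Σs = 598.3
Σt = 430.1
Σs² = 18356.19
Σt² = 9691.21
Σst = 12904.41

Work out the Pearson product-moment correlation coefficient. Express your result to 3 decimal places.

0.084

r = (nΣst − ΣsΣt) / √[(nΣs² − (Σs)²)(nΣt² − (Σt)²)]
Numerator: 20×12904.41 − 598.3×430.1 = 759.37
Denominator: √[(367123.8 − 357962.89)(193824.2 − 184986.01)] = √[9160.91 × 8838.19] = 8998.1033
r = 759.37 / 8998.1033 ≈ 0.084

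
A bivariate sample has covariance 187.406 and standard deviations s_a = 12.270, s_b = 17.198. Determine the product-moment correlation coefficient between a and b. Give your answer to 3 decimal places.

r = Cov(a,b) / (s_a · s_b) = 187.406 / (12.270 × 17.198)
  = 187.406 / 211.0195 ≈ 0.888

0.888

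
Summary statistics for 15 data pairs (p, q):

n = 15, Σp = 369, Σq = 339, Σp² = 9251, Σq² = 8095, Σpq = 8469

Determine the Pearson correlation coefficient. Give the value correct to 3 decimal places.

r = (nΣpq − ΣpΣq) / √[(nΣp² − (Σp)²)(nΣq² − (Σq)²)]
Numerator: 15×8469 − 369×339 = 1944
Denominator: √[(138765 − 136161)(121425 − 114921)] = √[2604 × 6504] = 4115.3877
r = 1944 / 4115.3877 ≈ 0.472

0.472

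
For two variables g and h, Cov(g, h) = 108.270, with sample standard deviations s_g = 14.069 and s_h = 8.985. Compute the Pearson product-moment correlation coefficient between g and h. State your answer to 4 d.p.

0.8565

r = Cov(g,h) / (s_g · s_h) = 108.270 / (14.069 × 8.985)
  = 108.270 / 126.4100 ≈ 0.8565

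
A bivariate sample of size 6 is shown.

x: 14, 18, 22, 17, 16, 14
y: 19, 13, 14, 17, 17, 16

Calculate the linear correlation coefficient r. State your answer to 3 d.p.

-0.701

n = 6, Σx = 101, Σy = 96, Σx² = 1745, Σy² = 1560, Σxy = 1593
nΣxy − ΣxΣy = 9558 − 9696 = -138
nΣx² − (Σx)² = 10470 − 10201 = 269; nΣy² − (Σy)² = 9360 − 9216 = 144
r = -138 / √(269 × 144) = -138 / 196.8146 ≈ -0.701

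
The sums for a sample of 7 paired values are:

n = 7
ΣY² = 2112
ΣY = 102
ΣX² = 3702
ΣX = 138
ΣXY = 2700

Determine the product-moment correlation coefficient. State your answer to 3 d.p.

0.879

r = (nΣXY − ΣXΣY) / √[(nΣX² − (ΣX)²)(nΣY² − (ΣY)²)]
Numerator: 7×2700 − 138×102 = 4824
Denominator: √[(25914 − 19044)(14784 − 10404)] = √[6870 × 4380] = 5485.4900
r = 4824 / 5485.4900 ≈ 0.879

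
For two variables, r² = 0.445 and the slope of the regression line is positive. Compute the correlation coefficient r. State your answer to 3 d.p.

0.667

|r| = √0.445 = 0.667
The association is positive, so r = 0.667.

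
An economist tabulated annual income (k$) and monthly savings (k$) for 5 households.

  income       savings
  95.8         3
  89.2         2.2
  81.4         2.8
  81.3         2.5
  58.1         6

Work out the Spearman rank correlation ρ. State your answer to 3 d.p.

Rank income: 5, 4, 3, 2, 1
Rank savings: 4, 1, 3, 2, 5
d = rank(income) − rank(savings): 1, 3, 0, 0, -4; Σd² = 26
ρ = 1 − 6Σd² / [n(n²−1)] = 1 − 6×26 / (5×24) = 1 − 156/120 ≈ -0.300

-0.300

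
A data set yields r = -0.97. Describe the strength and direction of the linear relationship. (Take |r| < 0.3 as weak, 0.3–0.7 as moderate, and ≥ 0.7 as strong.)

strong negative

r = -0.97 < 0 so the relationship is negative.
|r| = 0.97, which falls in the strong range.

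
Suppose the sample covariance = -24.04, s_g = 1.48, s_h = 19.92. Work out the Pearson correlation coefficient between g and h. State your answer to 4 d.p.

r = Cov(g,h) / (s_g · s_h) = -24.04 / (1.48 × 19.92)
  = -24.04 / 29.4816 ≈ -0.8154

-0.8154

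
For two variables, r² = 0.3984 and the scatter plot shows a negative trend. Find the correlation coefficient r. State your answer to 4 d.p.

|r| = √0.3984 = 0.6312
The association is negative, so r = −0.6312.

-0.6312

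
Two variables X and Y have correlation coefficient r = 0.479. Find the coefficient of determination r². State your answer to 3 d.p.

r² = (0.479)² = 0.229

0.229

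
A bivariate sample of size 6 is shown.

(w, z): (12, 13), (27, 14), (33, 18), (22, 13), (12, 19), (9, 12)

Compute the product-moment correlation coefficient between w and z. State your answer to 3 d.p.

n = 6, Σw = 115, Σz = 89, Σw² = 2671, Σz² = 1363, Σwz = 1750
nΣwz − ΣwΣz = 10500 − 10235 = 265
nΣw² − (Σw)² = 16026 − 13225 = 2801; nΣz² − (Σz)² = 8178 − 7921 = 257
r = 265 / √(2801 × 257) = 265 / 848.4439 ≈ 0.312

0.312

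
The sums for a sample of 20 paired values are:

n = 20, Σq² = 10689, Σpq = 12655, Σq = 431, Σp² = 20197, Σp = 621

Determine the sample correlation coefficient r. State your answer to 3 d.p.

-0.643

r = (nΣpq − ΣpΣq) / √[(nΣp² − (Σp)²)(nΣq² − (Σq)²)]
Numerator: 20×12655 − 621×431 = -14551
Denominator: √[(403940 − 385641)(213780 − 185761)] = √[18299 × 28019] = 22643.3143
r = -14551 / 22643.3143 ≈ -0.643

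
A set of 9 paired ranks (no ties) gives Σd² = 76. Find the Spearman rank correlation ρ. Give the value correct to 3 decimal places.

ρ = 1 − 6Σd² / [n(n²−1)] = 1 − 6×76 / (9×80)
  = 1 − 456/720 = 1 − 0.6333 ≈ 0.367

0.367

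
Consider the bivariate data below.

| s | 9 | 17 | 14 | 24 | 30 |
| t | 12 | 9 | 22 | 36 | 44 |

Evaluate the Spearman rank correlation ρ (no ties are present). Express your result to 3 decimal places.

0.700

Rank s: 1, 3, 2, 4, 5
Rank t: 2, 1, 3, 4, 5
d = rank(s) − rank(t): -1, 2, -1, 0, 0; Σd² = 6
ρ = 1 − 6Σd² / [n(n²−1)] = 1 − 6×6 / (5×24) = 1 − 36/120 ≈ 0.700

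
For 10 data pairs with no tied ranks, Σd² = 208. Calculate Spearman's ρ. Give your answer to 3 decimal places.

ρ = 1 − 6Σd² / [n(n²−1)] = 1 − 6×208 / (10×99)
  = 1 − 1248/990 = 1 − 1.2606 ≈ -0.261

-0.261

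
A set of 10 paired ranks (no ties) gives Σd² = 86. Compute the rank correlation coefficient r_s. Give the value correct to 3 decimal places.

0.479

ρ = 1 − 6Σd² / [n(n²−1)] = 1 − 6×86 / (10×99)
  = 1 − 516/990 = 1 − 0.5212 ≈ 0.479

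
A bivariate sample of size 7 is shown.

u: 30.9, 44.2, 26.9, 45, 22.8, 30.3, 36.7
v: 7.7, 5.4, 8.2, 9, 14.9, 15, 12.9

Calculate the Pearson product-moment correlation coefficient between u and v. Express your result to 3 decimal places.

n = 7, Σu = 236.8, Σv = 73.1, Σu² = 8441.88, Σv² = 850.11, Σuv = 2369.84
nΣuv − ΣuΣv = 16588.88 − 17310.08 = -721.2
nΣu² − (Σu)² = 59093.16 − 56074.24 = 3018.92; nΣv² − (Σv)² = 5950.77 − 5343.61 = 607.16
r = -721.2 / √(3018.92 × 607.16) = -721.2 / 1353.8713 ≈ -0.533

-0.533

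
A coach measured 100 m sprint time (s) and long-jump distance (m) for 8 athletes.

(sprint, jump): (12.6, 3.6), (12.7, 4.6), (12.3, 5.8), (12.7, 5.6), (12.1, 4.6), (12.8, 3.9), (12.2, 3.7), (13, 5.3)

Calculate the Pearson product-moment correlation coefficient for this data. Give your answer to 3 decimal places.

0.133

n = 8, Σx = 100.4, Σy = 37.1, Σx² = 1260.72, Σy² = 177.27, Σxy = 465.86
nΣxy − ΣxΣy = 3726.88 − 3724.84 = 2.04
nΣx² − (Σx)² = 10085.76 − 10080.16 = 5.6; nΣy² − (Σy)² = 1418.16 − 1376.41 = 41.75
r = 2.04 / √(5.6 × 41.75) = 2.04 / 15.2905 ≈ 0.133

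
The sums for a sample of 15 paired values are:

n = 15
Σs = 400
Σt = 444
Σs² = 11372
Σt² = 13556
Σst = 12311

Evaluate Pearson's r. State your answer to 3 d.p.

r = (nΣst − ΣsΣt) / √[(nΣs² − (Σs)²)(nΣt² − (Σt)²)]
Numerator: 15×12311 − 400×444 = 7065
Denominator: √[(170580 − 160000)(203340 − 197136)] = √[10580 × 6204] = 8101.7480
r = 7065 / 8101.7480 ≈ 0.872

0.872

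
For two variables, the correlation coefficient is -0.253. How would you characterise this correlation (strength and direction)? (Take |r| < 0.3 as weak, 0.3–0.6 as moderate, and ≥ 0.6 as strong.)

weak negative

r = -0.253 < 0 so the relationship is negative.
|r| = 0.253, which falls in the weak range.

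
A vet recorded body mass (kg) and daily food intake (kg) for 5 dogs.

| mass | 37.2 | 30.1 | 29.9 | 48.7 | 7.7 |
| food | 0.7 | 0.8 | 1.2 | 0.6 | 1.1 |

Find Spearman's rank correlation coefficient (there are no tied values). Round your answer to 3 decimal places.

-0.900

Rank mass: 4, 3, 2, 5, 1
Rank food: 2, 3, 5, 1, 4
d = rank(mass) − rank(food): 2, 0, -3, 4, -3; Σd² = 38
ρ = 1 − 6Σd² / [n(n²−1)] = 1 − 6×38 / (5×24) = 1 − 228/120 ≈ -0.900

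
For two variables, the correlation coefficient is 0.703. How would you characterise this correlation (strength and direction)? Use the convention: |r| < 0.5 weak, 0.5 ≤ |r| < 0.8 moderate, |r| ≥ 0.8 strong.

moderate positive

r = 0.703 > 0 so the relationship is positive.
|r| = 0.703, which falls in the moderate range.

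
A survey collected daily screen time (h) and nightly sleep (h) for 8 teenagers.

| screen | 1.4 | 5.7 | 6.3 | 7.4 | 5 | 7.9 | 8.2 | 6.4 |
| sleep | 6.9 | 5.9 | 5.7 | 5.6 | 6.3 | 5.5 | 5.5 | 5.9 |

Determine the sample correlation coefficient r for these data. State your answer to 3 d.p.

-0.979

n = 8, Σx = 48.3, Σy = 47.3, Σx² = 324.51, Σy² = 281.27, Σxy = 278.45
nΣxy − ΣxΣy = 2227.6 − 2284.59 = -56.99
nΣx² − (Σx)² = 2596.08 − 2332.89 = 263.19; nΣy² − (Σy)² = 2250.16 − 2237.29 = 12.87
r = -56.99 / √(263.19 × 12.87) = -56.99 / 58.2001 ≈ -0.979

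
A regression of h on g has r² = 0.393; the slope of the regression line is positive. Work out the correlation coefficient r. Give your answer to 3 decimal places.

0.627

|r| = √0.393 = 0.627
The association is positive, so r = 0.627.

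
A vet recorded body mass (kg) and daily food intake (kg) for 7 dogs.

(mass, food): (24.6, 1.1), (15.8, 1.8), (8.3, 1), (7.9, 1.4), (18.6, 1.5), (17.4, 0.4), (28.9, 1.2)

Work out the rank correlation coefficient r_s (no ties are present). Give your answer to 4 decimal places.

Rank mass: 6, 3, 2, 1, 5, 4, 7
Rank food: 3, 7, 2, 5, 6, 1, 4
d = rank(mass) − rank(food): 3, -4, 0, -4, -1, 3, 3; Σd² = 60
ρ = 1 − 6Σd² / [n(n²−1)] = 1 − 6×60 / (7×48) = 1 − 360/336 ≈ -0.0714

-0.0714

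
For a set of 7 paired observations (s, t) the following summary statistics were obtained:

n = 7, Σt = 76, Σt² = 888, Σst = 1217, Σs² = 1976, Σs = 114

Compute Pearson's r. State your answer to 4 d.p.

-0.2391

r = (nΣst − ΣsΣt) / √[(nΣs² − (Σs)²)(nΣt² − (Σt)²)]
Numerator: 7×1217 − 114×76 = -145
Denominator: √[(13832 − 12996)(6216 − 5776)] = √[836 × 440] = 606.4981
r = -145 / 606.4981 ≈ -0.2391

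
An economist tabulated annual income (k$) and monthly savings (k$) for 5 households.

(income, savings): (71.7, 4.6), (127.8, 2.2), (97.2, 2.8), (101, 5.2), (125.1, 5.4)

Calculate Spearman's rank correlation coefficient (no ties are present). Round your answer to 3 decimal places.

-0.100

Rank income: 1, 5, 2, 3, 4
Rank savings: 3, 1, 2, 4, 5
d = rank(income) − rank(savings): -2, 4, 0, -1, -1; Σd² = 22
ρ = 1 − 6Σd² / [n(n²−1)] = 1 − 6×22 / (5×24) = 1 − 132/120 ≈ -0.100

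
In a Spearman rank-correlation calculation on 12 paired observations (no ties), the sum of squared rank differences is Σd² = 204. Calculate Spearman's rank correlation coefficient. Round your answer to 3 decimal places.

ρ = 1 − 6Σd² / [n(n²−1)] = 1 − 6×204 / (12×143)
  = 1 − 1224/1716 = 1 − 0.7133 ≈ 0.287

0.287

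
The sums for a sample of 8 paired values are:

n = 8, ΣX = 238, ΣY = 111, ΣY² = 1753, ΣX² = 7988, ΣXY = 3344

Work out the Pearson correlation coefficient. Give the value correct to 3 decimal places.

0.095

r = (nΣXY − ΣXΣY) / √[(nΣX² − (ΣX)²)(nΣY² − (ΣY)²)]
Numerator: 8×3344 − 238×111 = 334
Denominator: √[(63904 − 56644)(14024 − 12321)] = √[7260 × 1703] = 3516.2167
r = 334 / 3516.2167 ≈ 0.095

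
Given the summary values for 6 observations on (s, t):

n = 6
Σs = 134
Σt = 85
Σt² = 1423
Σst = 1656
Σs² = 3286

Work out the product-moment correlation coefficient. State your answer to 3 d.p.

r = (nΣst − ΣsΣt) / √[(nΣs² − (Σs)²)(nΣt² − (Σt)²)]
Numerator: 6×1656 − 134×85 = -1454
Denominator: √[(19716 − 17956)(8538 − 7225)] = √[1760 × 1313] = 1520.1579
r = -1454 / 1520.1579 ≈ -0.956

-0.956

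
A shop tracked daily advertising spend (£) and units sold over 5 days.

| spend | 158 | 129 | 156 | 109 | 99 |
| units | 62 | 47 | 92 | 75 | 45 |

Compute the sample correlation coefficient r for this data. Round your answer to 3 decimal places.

0.496

n = 5, Σx = 651, Σy = 321, Σx² = 87623, Σy² = 22167, Σxy = 42841
nΣxy − ΣxΣy = 214205 − 208971 = 5234
nΣx² − (Σx)² = 438115 − 423801 = 14314; nΣy² − (Σy)² = 110835 − 103041 = 7794
r = 5234 / √(14314 × 7794) = 5234 / 10562.3537 ≈ 0.496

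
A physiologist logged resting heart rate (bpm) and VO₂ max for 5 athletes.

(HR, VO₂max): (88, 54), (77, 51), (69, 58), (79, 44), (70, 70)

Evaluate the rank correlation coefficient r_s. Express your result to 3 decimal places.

Rank HR: 5, 3, 1, 4, 2
Rank VO₂max: 3, 2, 4, 1, 5
d = rank(HR) − rank(VO₂max): 2, 1, -3, 3, -3; Σd² = 32
ρ = 1 − 6Σd² / [n(n²−1)] = 1 − 6×32 / (5×24) = 1 − 192/120 ≈ -0.600

-0.600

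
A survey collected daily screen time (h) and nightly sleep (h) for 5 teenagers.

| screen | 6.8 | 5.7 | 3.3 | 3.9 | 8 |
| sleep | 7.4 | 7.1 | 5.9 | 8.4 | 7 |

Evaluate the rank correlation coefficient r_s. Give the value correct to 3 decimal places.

0.100

Rank screen: 4, 3, 1, 2, 5
Rank sleep: 4, 3, 1, 5, 2
d = rank(screen) − rank(sleep): 0, 0, 0, -3, 3; Σd² = 18
ρ = 1 − 6Σd² / [n(n²−1)] = 1 − 6×18 / (5×24) = 1 − 108/120 ≈ 0.100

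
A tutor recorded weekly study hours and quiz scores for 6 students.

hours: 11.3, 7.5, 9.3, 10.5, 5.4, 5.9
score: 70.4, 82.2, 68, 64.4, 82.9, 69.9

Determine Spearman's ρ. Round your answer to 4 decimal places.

Rank hours: 6, 3, 4, 5, 1, 2
Rank score: 4, 5, 2, 1, 6, 3
d = rank(hours) − rank(score): 2, -2, 2, 4, -5, -1; Σd² = 54
ρ = 1 − 6Σd² / [n(n²−1)] = 1 − 6×54 / (6×35) = 1 − 324/210 ≈ -0.5429

-0.5429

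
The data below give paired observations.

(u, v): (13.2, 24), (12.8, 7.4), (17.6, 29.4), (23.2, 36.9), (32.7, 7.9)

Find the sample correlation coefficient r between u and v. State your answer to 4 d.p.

n = 5, Σu = 99.5, Σv = 105.6, Σu² = 2255.37, Σv² = 2919.14, Σuv = 2043.37
nΣuv − ΣuΣv = 10216.85 − 10507.2 = -290.35
nΣu² − (Σu)² = 11276.85 − 9900.25 = 1376.6; nΣv² − (Σv)² = 14595.7 − 11151.36 = 3444.34
r = -290.35 / √(1376.6 × 3444.34) = -290.35 / 2177.4936 ≈ -0.1333

-0.1333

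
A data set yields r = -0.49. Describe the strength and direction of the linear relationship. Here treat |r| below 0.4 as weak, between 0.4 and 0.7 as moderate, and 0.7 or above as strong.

moderate negative

r = -0.49 < 0 so the relationship is negative.
|r| = 0.49, which falls in the moderate range.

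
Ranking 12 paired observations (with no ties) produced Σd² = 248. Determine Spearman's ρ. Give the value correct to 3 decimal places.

ρ = 1 − 6Σd² / [n(n²−1)] = 1 − 6×248 / (12×143)
  = 1 − 1488/1716 = 1 − 0.8671 ≈ 0.133

0.133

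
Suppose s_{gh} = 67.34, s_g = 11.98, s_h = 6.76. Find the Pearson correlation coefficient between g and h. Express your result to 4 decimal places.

r = Cov(g,h) / (s_g · s_h) = 67.34 / (11.98 × 6.76)
  = 67.34 / 80.9848 ≈ 0.8315

0.8315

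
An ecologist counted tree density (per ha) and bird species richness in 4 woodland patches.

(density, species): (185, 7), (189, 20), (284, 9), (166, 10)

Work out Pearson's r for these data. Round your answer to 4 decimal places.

n = 4, Σx = 824, Σy = 46, Σx² = 178158, Σy² = 630, Σxy = 9291
nΣxy − ΣxΣy = 37164 − 37904 = -740
nΣx² − (Σx)² = 712632 − 678976 = 33656; nΣy² − (Σy)² = 2520 − 2116 = 404
r = -740 / √(33656 × 404) = -740 / 3687.4143 ≈ -0.2007

-0.2007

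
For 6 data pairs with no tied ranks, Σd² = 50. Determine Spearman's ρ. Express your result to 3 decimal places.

-0.429

ρ = 1 − 6Σd² / [n(n²−1)] = 1 − 6×50 / (6×35)
  = 1 − 300/210 = 1 − 1.4286 ≈ -0.429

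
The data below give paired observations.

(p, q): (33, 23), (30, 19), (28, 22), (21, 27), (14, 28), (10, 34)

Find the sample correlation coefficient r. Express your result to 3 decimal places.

n = 6, Σp = 136, Σq = 153, Σp² = 3510, Σq² = 4043, Σpq = 3244
nΣpq − ΣpΣq = 19464 − 20808 = -1344
nΣp² − (Σp)² = 21060 − 18496 = 2564; nΣq² − (Σq)² = 24258 − 23409 = 849
r = -1344 / √(2564 × 849) = -1344 / 1475.4105 ≈ -0.911

-0.911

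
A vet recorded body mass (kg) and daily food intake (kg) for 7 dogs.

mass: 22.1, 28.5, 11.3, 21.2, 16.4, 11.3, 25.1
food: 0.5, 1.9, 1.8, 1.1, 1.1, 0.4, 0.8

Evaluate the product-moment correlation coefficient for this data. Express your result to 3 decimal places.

n = 7, Σx = 135.9, Σy = 7.6, Σx² = 2904.45, Σy² = 10.32, Σxy = 151.5
nΣxy − ΣxΣy = 1060.5 − 1032.84 = 27.66
nΣx² − (Σx)² = 20331.15 − 18468.81 = 1862.34; nΣy² − (Σy)² = 72.24 − 57.76 = 14.48
r = 27.66 / √(1862.34 × 14.48) = 27.66 / 164.2154 ≈ 0.168

0.168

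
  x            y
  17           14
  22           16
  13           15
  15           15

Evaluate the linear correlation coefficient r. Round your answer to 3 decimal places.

n = 4, Σx = 67, Σy = 60, Σx² = 1167, Σy² = 902, Σxy = 1010
nΣxy − ΣxΣy = 4040 − 4020 = 20
nΣx² − (Σx)² = 4668 − 4489 = 179; nΣy² − (Σy)² = 3608 − 3600 = 8
r = 20 / √(179 × 8) = 20 / 37.8418 ≈ 0.529

0.529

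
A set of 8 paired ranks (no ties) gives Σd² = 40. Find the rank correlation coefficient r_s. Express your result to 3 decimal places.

0.524

ρ = 1 − 6Σd² / [n(n²−1)] = 1 − 6×40 / (8×63)
  = 1 − 240/504 = 1 − 0.4762 ≈ 0.524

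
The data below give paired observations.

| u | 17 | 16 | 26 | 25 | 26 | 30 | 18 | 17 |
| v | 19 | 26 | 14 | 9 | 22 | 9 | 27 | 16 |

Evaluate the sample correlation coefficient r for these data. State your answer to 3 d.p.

-0.669

n = 8, Σu = 175, Σv = 142, Σu² = 4035, Σv² = 2864, Σuv = 2928
nΣuv − ΣuΣv = 23424 − 24850 = -1426
nΣu² − (Σu)² = 32280 − 30625 = 1655; nΣv² − (Σv)² = 22912 − 20164 = 2748
r = -1426 / √(1655 × 2748) = -1426 / 2132.5900 ≈ -0.669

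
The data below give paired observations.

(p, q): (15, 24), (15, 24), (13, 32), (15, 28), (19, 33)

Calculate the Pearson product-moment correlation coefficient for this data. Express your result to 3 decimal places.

n = 5, Σp = 77, Σq = 141, Σp² = 1205, Σq² = 4049, Σpq = 2183
nΣpq − ΣpΣq = 10915 − 10857 = 58
nΣp² − (Σp)² = 6025 − 5929 = 96; nΣq² − (Σq)² = 20245 − 19881 = 364
r = 58 / √(96 × 364) = 58 / 186.9331 ≈ 0.310

0.310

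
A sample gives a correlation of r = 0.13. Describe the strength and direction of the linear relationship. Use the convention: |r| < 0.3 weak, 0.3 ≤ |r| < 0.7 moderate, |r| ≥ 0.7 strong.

r = 0.13 > 0 so the relationship is positive.
|r| = 0.13, which falls in the weak range.

weak positive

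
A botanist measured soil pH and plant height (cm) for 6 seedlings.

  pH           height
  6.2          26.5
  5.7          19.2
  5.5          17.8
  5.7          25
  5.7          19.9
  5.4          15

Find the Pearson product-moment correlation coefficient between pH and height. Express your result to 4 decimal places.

0.8601

n = 6, Σx = 34.2, Σy = 123.4, Σx² = 195.32, Σy² = 2633.74, Σxy = 708.57
nΣxy − ΣxΣy = 4251.42 − 4220.28 = 31.14
nΣx² − (Σx)² = 1171.92 − 1169.64 = 2.28; nΣy² − (Σy)² = 15802.44 − 15227.56 = 574.88
r = 31.14 / √(2.28 × 574.88) = 31.14 / 36.2040 ≈ 0.8601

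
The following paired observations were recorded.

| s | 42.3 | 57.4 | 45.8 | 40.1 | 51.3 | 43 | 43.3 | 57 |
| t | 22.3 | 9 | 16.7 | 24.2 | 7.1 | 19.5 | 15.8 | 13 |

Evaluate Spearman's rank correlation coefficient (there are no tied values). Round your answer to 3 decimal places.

-0.905

Rank s: 2, 8, 5, 1, 6, 3, 4, 7
Rank t: 7, 2, 5, 8, 1, 6, 4, 3
d = rank(s) − rank(t): -5, 6, 0, -7, 5, -3, 0, 4; Σd² = 160
ρ = 1 − 6Σd² / [n(n²−1)] = 1 − 6×160 / (8×63) = 1 − 960/504 ≈ -0.905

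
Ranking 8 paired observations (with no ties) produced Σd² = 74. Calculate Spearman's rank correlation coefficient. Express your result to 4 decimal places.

0.1190

ρ = 1 − 6Σd² / [n(n²−1)] = 1 − 6×74 / (8×63)
  = 1 − 444/504 = 1 − 0.88095 ≈ 0.1190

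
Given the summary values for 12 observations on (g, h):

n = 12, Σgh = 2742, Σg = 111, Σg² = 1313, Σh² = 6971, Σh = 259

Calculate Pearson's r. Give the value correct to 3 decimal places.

0.551

r = (nΣgh − ΣgΣh) / √[(nΣg² − (Σg)²)(nΣh² − (Σh)²)]
Numerator: 12×2742 − 111×259 = 4155
Denominator: √[(15756 − 12321)(83652 − 67081)] = √[3435 × 16571] = 7544.6262
r = 4155 / 7544.6262 ≈ 0.551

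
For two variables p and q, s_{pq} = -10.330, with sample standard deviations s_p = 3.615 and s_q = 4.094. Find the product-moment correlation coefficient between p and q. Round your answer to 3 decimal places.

r = Cov(p,q) / (s_p · s_q) = -10.330 / (3.615 × 4.094)
  = -10.330 / 14.7998 ≈ -0.698

-0.698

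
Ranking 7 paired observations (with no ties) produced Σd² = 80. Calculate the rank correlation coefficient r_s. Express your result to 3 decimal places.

-0.429

ρ = 1 − 6Σd² / [n(n²−1)] = 1 − 6×80 / (7×48)
  = 1 − 480/336 = 1 − 1.4286 ≈ -0.429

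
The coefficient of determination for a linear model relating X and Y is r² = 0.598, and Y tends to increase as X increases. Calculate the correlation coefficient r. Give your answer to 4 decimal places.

|r| = √0.598 = 0.7733
The association is positive, so r = 0.7733.

0.7733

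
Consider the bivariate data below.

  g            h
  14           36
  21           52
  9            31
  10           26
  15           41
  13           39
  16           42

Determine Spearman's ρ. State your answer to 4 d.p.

0.9286

Rank g: 4, 7, 1, 2, 5, 3, 6
Rank h: 3, 7, 2, 1, 5, 4, 6
d = rank(g) − rank(h): 1, 0, -1, 1, 0, -1, 0; Σd² = 4
ρ = 1 − 6Σd² / [n(n²−1)] = 1 − 6×4 / (7×48) = 1 − 24/336 ≈ 0.9286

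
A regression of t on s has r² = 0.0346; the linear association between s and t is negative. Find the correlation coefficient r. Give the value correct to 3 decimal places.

|r| = √0.0346 = 0.186
The association is negative, so r = −0.186.

-0.186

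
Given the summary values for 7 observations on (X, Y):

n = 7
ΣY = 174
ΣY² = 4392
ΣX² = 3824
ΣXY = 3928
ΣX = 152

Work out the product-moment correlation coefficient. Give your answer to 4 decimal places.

0.8003

r = (nΣXY − ΣXΣY) / √[(nΣX² − (ΣX)²)(nΣY² − (ΣY)²)]
Numerator: 7×3928 − 152×174 = 1048
Denominator: √[(26768 − 23104)(30744 − 30276)] = √[3664 × 468] = 1309.4854
r = 1048 / 1309.4854 ≈ 0.8003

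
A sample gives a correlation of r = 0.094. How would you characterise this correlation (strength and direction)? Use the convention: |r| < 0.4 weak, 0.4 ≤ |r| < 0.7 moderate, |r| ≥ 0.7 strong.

r = 0.094 > 0 so the relationship is positive.
|r| = 0.094, which falls in the weak range.

weak positive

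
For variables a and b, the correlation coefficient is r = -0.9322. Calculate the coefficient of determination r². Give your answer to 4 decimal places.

r² = (-0.9322)² = 0.8690

0.8690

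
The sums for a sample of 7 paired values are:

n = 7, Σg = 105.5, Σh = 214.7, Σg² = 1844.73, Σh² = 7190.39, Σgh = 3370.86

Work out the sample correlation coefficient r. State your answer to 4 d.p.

r = (nΣgh − ΣgΣh) / √[(nΣg² − (Σg)²)(nΣh² − (Σh)²)]
Numerator: 7×3370.86 − 105.5×214.7 = 945.17
Denominator: √[(12913.11 − 11130.25)(50332.73 − 46096.09)] = √[1782.86 × 4236.64] = 2748.3333
r = 945.17 / 2748.3333 ≈ 0.3439

0.3439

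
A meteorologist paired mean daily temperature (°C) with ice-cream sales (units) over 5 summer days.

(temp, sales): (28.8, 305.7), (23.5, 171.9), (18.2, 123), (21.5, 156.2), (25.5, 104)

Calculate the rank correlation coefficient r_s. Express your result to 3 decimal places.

0.400

Rank temp: 5, 3, 1, 2, 4
Rank sales: 5, 4, 2, 3, 1
d = rank(temp) − rank(sales): 0, -1, -1, -1, 3; Σd² = 12
ρ = 1 − 6Σd² / [n(n²−1)] = 1 − 6×12 / (5×24) = 1 − 72/120 ≈ 0.400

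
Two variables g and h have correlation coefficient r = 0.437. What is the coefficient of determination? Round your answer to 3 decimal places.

0.191

r² = (0.437)² = 0.191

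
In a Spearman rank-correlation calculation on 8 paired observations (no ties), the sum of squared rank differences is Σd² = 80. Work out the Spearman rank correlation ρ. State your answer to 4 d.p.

ρ = 1 − 6Σd² / [n(n²−1)] = 1 − 6×80 / (8×63)
  = 1 − 480/504 = 1 − 0.95238 ≈ 0.0476

0.0476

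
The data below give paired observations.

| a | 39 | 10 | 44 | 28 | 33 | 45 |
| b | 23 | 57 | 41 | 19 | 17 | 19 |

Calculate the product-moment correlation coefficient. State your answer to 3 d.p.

n = 6, Σa = 199, Σb = 176, Σa² = 7455, Σb² = 6470, Σab = 5219
nΣab − ΣaΣb = 31314 − 35024 = -3710
nΣa² − (Σa)² = 44730 − 39601 = 5129; nΣb² − (Σb)² = 38820 − 30976 = 7844
r = -3710 / √(5129 × 7844) = -3710 / 6342.8602 ≈ -0.585

-0.585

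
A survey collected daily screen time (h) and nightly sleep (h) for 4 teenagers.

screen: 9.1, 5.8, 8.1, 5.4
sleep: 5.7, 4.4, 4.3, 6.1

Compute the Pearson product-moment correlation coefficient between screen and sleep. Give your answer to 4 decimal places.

-0.0799

n = 4, Σx = 28.4, Σy = 20.5, Σx² = 211.22, Σy² = 107.55, Σxy = 145.16
nΣxy − ΣxΣy = 580.64 − 582.2 = -1.56
nΣx² − (Σx)² = 844.88 − 806.56 = 38.32; nΣy² − (Σy)² = 430.2 − 420.25 = 9.95
r = -1.56 / √(38.32 × 9.95) = -1.56 / 19.5265 ≈ -0.0799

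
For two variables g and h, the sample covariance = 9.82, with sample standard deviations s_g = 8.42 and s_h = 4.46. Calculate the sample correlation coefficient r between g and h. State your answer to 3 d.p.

0.261

r = Cov(g,h) / (s_g · s_h) = 9.82 / (8.42 × 4.46)
  = 9.82 / 37.5532 ≈ 0.261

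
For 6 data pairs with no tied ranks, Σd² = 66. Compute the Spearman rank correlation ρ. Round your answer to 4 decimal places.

ρ = 1 − 6Σd² / [n(n²−1)] = 1 − 6×66 / (6×35)
  = 1 − 396/210 = 1 − 1.88571 ≈ -0.8857

-0.8857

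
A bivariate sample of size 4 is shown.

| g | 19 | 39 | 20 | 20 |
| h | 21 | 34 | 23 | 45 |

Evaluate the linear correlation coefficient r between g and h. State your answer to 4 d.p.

n = 4, Σg = 98, Σh = 123, Σg² = 2682, Σh² = 4151, Σgh = 3085
nΣgh − ΣgΣh = 12340 − 12054 = 286
nΣg² − (Σg)² = 10728 − 9604 = 1124; nΣh² − (Σh)² = 16604 − 15129 = 1475
r = 286 / √(1124 × 1475) = 286 / 1287.5947 ≈ 0.2221

0.2221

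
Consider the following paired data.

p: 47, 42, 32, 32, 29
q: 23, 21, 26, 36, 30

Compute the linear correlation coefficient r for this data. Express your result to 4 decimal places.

n = 5, Σp = 182, Σq = 136, Σp² = 6862, Σq² = 3842, Σpq = 4817
nΣpq − ΣpΣq = 24085 − 24752 = -667
nΣp² − (Σp)² = 34310 − 33124 = 1186; nΣq² − (Σq)² = 19210 − 18496 = 714
r = -667 / √(1186 × 714) = -667 / 920.2195 ≈ -0.7248

-0.7248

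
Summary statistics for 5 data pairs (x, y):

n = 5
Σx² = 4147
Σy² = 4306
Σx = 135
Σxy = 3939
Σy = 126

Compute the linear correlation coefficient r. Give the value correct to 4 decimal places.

0.7127

r = (nΣxy − ΣxΣy) / √[(nΣx² − (Σx)²)(nΣy² − (Σy)²)]
Numerator: 5×3939 − 135×126 = 2685
Denominator: √[(20735 − 18225)(21530 − 15876)] = √[2510 × 5654] = 3767.1660
r = 2685 / 3767.1660 ≈ 0.7127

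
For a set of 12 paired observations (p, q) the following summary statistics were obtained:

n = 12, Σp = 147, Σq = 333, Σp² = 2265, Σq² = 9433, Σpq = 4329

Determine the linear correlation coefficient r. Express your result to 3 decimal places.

0.836

r = (nΣpq − ΣpΣq) / √[(nΣp² − (Σp)²)(nΣq² − (Σq)²)]
Numerator: 12×4329 − 147×333 = 2997
Denominator: √[(27180 − 21609)(113196 − 110889)] = √[5571 × 2307] = 3585.0100
r = 2997 / 3585.0100 ≈ 0.836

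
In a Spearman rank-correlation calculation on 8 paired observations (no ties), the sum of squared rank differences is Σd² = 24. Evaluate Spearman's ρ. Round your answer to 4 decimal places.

ρ = 1 − 6Σd² / [n(n²−1)] = 1 − 6×24 / (8×63)
  = 1 − 144/504 = 1 − 0.28571 ≈ 0.7143

0.7143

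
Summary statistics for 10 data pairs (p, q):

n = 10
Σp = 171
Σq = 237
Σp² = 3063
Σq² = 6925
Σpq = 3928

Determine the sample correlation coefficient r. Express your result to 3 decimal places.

r = (nΣpq − ΣpΣq) / √[(nΣp² − (Σp)²)(nΣq² − (Σq)²)]
Numerator: 10×3928 − 171×237 = -1247
Denominator: √[(30630 − 29241)(69250 − 56169)] = √[1389 × 13081] = 4262.5707
r = -1247 / 4262.5707 ≈ -0.293

-0.293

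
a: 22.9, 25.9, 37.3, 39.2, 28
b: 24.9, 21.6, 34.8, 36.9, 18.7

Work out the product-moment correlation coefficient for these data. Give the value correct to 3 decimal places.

n = 5, Σa = 153.3, Σb = 136.9, Σa² = 4907.15, Σb² = 4008.91, Σab = 4397.77
nΣab − ΣaΣb = 21988.85 − 20986.77 = 1002.08
nΣa² − (Σa)² = 24535.75 − 23500.89 = 1034.86; nΣb² − (Σb)² = 20044.55 − 18741.61 = 1302.94
r = 1002.08 / √(1034.86 × 1302.94) = 1002.08 / 1161.1893 ≈ 0.863

0.863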